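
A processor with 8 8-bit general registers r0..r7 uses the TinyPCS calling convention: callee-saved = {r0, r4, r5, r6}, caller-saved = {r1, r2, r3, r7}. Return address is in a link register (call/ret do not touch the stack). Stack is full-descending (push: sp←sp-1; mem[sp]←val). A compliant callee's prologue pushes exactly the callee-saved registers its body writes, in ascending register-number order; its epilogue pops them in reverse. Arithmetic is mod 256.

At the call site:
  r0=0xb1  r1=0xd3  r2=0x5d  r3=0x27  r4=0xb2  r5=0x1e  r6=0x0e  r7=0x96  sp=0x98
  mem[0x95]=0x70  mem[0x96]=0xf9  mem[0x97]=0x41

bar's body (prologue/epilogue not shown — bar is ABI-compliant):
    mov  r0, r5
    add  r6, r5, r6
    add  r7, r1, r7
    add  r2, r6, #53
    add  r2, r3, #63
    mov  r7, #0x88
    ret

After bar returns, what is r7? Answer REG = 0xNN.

REG = 0x88

prologue: push r0 -> mem[0x97]=0xb1, sp=0x97
prologue: push r6 -> mem[0x96]=0x0e, sp=0x96
body[0] mov  r0, r5 -> r0=0x1e
body[1] add  r6, r5, r6 -> r6=0x2c
body[2] add  r7, r1, r7 -> r7=0x69
body[3] add  r2, r6, #53 -> r2=0x61
body[4] add  r2, r3, #63 -> r2=0x66
body[5] mov  r7, #0x88 -> r7=0x88
epilogue: pop r6=0x0e, sp=0x97
epilogue: pop r0=0xb1, sp=0x98
r7 is caller-saved -> body value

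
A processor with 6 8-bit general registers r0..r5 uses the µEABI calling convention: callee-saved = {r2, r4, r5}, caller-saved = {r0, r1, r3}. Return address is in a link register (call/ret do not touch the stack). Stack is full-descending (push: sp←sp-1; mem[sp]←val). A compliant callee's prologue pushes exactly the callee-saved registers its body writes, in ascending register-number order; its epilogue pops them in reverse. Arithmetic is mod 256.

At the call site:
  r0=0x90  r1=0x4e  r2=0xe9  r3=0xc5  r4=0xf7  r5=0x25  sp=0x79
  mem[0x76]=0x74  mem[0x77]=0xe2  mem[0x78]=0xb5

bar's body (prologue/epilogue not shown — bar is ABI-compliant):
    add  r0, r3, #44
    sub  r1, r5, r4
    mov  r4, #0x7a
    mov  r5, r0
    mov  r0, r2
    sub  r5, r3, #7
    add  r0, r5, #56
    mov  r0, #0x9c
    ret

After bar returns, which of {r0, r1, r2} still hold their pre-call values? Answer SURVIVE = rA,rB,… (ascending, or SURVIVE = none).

SURVIVE = r2

prologue: push r4 → mem[0x78]=0xf7, sp=0x78
prologue: push r5 → mem[0x77]=0x25, sp=0x77
body[0] add  r0, r3, #44 → r0=0xf1
body[1] sub  r1, r5, r4 → r1=0x2e
body[2] mov  r4, #0x7a → r4=0x7a
body[3] mov  r5, r0 → r5=0xf1
body[4] mov  r0, r2 → r0=0xe9
body[5] sub  r5, r3, #7 → r5=0xbe
body[6] add  r0, r5, #56 → r0=0xf6
body[7] mov  r0, #0x9c → r0=0x9c
epilogue: pop r5=0x25, sp=0x78
epilogue: pop r4=0xf7, sp=0x79
r0: caller-saved, written=True
r1: caller-saved, written=True
r2: callee-saved, written=False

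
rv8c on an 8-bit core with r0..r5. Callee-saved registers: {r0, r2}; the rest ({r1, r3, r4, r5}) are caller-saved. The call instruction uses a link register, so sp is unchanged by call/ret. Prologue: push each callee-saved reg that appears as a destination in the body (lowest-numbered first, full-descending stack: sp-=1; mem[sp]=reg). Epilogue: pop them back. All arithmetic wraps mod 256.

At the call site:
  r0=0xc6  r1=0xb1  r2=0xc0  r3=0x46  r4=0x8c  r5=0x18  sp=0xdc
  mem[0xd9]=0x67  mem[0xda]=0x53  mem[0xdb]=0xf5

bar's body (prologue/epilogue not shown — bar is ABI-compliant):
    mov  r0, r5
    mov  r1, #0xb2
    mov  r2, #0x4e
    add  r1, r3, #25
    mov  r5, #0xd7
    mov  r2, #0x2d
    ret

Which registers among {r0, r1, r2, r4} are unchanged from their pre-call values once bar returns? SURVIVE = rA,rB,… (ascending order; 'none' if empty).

prologue: push r0 -> mem[0xdb]=0xc6, sp=0xdb
prologue: push r2 -> mem[0xda]=0xc0, sp=0xda
body[0] mov  r0, r5 -> r0=0x18
body[1] mov  r1, #0xb2 -> r1=0xb2
body[2] mov  r2, #0x4e -> r2=0x4e
body[3] add  r1, r3, #25 -> r1=0x5f
body[4] mov  r5, #0xd7 -> r5=0xd7
body[5] mov  r2, #0x2d -> r2=0x2d
epilogue: pop r2=0xc0, sp=0xdb
epilogue: pop r0=0xc6, sp=0xdc
r0: callee-saved, written=True
r1: caller-saved, written=True
r2: callee-saved, written=True
r4: caller-saved, written=False

SURVIVE = r0,r2,r4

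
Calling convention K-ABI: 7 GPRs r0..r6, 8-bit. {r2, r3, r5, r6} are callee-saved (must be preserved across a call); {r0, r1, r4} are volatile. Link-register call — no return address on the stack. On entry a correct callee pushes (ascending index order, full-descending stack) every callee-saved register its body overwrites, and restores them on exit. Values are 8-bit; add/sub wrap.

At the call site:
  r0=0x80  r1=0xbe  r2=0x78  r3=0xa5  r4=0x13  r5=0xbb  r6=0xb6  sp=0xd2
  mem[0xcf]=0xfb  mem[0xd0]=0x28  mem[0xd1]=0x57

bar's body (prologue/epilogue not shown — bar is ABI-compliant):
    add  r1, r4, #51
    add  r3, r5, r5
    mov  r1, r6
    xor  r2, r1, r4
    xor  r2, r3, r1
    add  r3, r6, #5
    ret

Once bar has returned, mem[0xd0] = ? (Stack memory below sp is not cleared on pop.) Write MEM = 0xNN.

MEM = 0xa5

prologue: push r2 → mem[0xd1]=0x78, sp=0xd1
prologue: push r3 → mem[0xd0]=0xa5, sp=0xd0
body[0] add  r1, r4, #51 → r1=0x46
body[1] add  r3, r5, r5 → r3=0x76
body[2] mov  r1, r6 → r1=0xb6
body[3] xor  r2, r1, r4 → r2=0xa5
body[4] xor  r2, r3, r1 → r2=0xc0
body[5] add  r3, r6, #5 → r3=0xbb
epilogue: pop r3=0xa5, sp=0xd1
epilogue: pop r2=0x78, sp=0xd2
prologue pushed ['r2', 'r3'] at ['0xd1', '0xd0']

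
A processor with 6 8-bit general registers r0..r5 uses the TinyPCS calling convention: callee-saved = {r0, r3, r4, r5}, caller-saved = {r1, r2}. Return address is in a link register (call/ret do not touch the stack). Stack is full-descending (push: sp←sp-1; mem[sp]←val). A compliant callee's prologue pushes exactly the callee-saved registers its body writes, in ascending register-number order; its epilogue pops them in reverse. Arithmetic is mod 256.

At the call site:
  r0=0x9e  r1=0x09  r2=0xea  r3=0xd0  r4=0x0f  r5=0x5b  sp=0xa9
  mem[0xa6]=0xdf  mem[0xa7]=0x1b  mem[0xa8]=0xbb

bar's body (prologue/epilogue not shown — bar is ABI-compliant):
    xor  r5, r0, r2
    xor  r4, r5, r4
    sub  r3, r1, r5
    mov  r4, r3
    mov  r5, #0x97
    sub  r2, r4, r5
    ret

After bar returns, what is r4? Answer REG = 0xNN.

prologue: push r3 → mem[0xa8]=0xd0, sp=0xa8
prologue: push r4 → mem[0xa7]=0x0f, sp=0xa7
prologue: push r5 → mem[0xa6]=0x5b, sp=0xa6
body[0] xor  r5, r0, r2 → r5=0x74
body[1] xor  r4, r5, r4 → r4=0x7b
body[2] sub  r3, r1, r5 → r3=0x95
body[3] mov  r4, r3 → r4=0x95
body[4] mov  r5, #0x97 → r5=0x97
body[5] sub  r2, r4, r5 → r2=0xfe
epilogue: pop r5=0x5b, sp=0xa7
epilogue: pop r4=0x0f, sp=0xa8
epilogue: pop r3=0xd0, sp=0xa9
r4 is callee-saved → restored

REG = 0x0f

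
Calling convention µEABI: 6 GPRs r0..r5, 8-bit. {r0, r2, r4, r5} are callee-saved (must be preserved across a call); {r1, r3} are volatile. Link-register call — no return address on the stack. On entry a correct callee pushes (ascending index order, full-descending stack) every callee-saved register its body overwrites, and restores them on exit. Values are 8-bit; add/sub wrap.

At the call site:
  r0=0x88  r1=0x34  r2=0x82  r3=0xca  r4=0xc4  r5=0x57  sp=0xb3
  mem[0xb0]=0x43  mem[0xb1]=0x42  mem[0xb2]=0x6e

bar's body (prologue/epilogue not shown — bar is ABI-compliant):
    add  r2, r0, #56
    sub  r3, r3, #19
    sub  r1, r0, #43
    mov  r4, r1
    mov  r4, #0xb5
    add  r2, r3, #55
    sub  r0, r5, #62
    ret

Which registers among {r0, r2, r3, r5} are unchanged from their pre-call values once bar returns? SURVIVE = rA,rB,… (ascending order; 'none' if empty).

prologue: push r0 → mem[0xb2]=0x88, sp=0xb2
prologue: push r2 → mem[0xb1]=0x82, sp=0xb1
prologue: push r4 → mem[0xb0]=0xc4, sp=0xb0
body[0] add  r2, r0, #56 → r2=0xc0
body[1] sub  r3, r3, #19 → r3=0xb7
body[2] sub  r1, r0, #43 → r1=0x5d
body[3] mov  r4, r1 → r4=0x5d
body[4] mov  r4, #0xb5 → r4=0xb5
body[5] add  r2, r3, #55 → r2=0xee
body[6] sub  r0, r5, #62 → r0=0x19
epilogue: pop r4=0xc4, sp=0xb1
epilogue: pop r2=0x82, sp=0xb2
epilogue: pop r0=0x88, sp=0xb3
r0: callee-saved, written=True
r2: callee-saved, written=True
r3: caller-saved, written=True
r5: callee-saved, written=False

SURVIVE = r0,r2,r5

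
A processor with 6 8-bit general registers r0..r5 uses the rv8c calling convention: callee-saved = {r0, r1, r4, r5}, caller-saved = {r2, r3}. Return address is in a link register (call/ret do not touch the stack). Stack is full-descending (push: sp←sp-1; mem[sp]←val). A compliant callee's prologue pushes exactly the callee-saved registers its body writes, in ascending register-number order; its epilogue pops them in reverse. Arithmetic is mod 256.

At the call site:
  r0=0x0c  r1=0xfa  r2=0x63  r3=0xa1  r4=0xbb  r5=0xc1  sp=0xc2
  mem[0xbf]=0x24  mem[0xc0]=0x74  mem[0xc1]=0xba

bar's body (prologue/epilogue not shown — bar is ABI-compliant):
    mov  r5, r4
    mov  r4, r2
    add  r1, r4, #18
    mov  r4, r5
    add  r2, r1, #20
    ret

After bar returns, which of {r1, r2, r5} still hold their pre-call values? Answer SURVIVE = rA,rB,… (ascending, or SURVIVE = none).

prologue: push r1 -> mem[0xc1]=0xfa, sp=0xc1
prologue: push r4 -> mem[0xc0]=0xbb, sp=0xc0
prologue: push r5 -> mem[0xbf]=0xc1, sp=0xbf
body[0] mov  r5, r4 -> r5=0xbb
body[1] mov  r4, r2 -> r4=0x63
body[2] add  r1, r4, #18 -> r1=0x75
body[3] mov  r4, r5 -> r4=0xbb
body[4] add  r2, r1, #20 -> r2=0x89
epilogue: pop r5=0xc1, sp=0xc0
epilogue: pop r4=0xbb, sp=0xc1
epilogue: pop r1=0xfa, sp=0xc2
r1: callee-saved, written=True
r2: caller-saved, written=True
r5: callee-saved, written=True

SURVIVE = r1,r5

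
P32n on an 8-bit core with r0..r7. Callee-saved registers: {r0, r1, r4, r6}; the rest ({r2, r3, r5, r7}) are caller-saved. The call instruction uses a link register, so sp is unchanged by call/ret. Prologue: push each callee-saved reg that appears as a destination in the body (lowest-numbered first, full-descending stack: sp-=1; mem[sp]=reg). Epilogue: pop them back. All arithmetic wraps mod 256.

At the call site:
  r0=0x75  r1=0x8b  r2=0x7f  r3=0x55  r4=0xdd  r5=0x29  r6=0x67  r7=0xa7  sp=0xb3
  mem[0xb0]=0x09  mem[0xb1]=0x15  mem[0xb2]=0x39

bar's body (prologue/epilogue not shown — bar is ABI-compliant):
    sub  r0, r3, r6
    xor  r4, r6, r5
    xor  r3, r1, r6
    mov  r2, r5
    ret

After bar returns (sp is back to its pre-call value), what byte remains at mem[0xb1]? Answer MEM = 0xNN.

MEM = 0xdd

prologue: push r0 → mem[0xb2]=0x75, sp=0xb2
prologue: push r4 → mem[0xb1]=0xdd, sp=0xb1
body[0] sub  r0, r3, r6 → r0=0xee
body[1] xor  r4, r6, r5 → r4=0x4e
body[2] xor  r3, r1, r6 → r3=0xec
body[3] mov  r2, r5 → r2=0x29
epilogue: pop r4=0xdd, sp=0xb2
epilogue: pop r0=0x75, sp=0xb3
prologue pushed ['r0', 'r4'] at ['0xb2', '0xb1']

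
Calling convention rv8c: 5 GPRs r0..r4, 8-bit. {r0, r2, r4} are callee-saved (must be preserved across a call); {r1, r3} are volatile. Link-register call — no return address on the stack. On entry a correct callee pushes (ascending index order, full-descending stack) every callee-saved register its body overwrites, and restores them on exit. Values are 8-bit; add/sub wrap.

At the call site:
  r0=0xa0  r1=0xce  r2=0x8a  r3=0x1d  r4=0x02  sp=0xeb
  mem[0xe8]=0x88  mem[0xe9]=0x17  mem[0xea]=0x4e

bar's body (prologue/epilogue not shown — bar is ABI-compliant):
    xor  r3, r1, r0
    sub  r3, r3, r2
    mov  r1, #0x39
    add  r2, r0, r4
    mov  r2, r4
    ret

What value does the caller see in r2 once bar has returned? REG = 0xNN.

prologue: push r2 -> mem[0xea]=0x8a, sp=0xea
body[0] xor  r3, r1, r0 -> r3=0x6e
body[1] sub  r3, r3, r2 -> r3=0xe4
body[2] mov  r1, #0x39 -> r1=0x39
body[3] add  r2, r0, r4 -> r2=0xa2
body[4] mov  r2, r4 -> r2=0x02
epilogue: pop r2=0x8a, sp=0xeb
r2 is callee-saved -> restored

REG = 0x8a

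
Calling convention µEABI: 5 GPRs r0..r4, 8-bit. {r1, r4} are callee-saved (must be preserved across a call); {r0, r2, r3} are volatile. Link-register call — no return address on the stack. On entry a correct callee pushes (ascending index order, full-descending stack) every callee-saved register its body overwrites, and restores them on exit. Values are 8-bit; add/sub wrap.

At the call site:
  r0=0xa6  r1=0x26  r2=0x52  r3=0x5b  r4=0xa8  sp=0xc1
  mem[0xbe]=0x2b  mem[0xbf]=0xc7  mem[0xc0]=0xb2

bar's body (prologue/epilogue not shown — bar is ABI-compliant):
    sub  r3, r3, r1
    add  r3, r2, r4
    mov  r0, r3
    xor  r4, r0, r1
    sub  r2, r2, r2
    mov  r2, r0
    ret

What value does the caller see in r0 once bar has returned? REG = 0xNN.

REG = 0xfa

prologue: push r4 -> mem[0xc0]=0xa8, sp=0xc0
body[0] sub  r3, r3, r1 -> r3=0x35
body[1] add  r3, r2, r4 -> r3=0xfa
body[2] mov  r0, r3 -> r0=0xfa
body[3] xor  r4, r0, r1 -> r4=0xdc
body[4] sub  r2, r2, r2 -> r2=0x00
body[5] mov  r2, r0 -> r2=0xfa
epilogue: pop r4=0xa8, sp=0xc1
r0 is caller-saved -> body value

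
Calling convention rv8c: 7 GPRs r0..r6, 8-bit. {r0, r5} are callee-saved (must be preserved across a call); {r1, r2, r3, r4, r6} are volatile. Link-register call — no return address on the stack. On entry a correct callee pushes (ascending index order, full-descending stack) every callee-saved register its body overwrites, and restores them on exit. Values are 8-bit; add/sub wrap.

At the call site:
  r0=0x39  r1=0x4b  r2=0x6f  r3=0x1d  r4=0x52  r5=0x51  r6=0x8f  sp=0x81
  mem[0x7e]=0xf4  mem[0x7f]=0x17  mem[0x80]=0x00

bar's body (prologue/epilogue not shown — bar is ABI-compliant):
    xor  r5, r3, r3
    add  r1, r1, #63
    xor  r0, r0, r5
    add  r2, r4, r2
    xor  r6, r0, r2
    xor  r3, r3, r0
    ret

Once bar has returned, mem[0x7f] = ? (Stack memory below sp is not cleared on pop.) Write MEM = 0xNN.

MEM = 0x51

prologue: push r0 → mem[0x80]=0x39, sp=0x80
prologue: push r5 → mem[0x7f]=0x51, sp=0x7f
body[0] xor  r5, r3, r3 → r5=0x00
body[1] add  r1, r1, #63 → r1=0x8a
body[2] xor  r0, r0, r5 → r0=0x39
body[3] add  r2, r4, r2 → r2=0xc1
body[4] xor  r6, r0, r2 → r6=0xf8
body[5] xor  r3, r3, r0 → r3=0x24
epilogue: pop r5=0x51, sp=0x80
epilogue: pop r0=0x39, sp=0x81
prologue pushed ['r0', 'r5'] at ['0x80', '0x7f']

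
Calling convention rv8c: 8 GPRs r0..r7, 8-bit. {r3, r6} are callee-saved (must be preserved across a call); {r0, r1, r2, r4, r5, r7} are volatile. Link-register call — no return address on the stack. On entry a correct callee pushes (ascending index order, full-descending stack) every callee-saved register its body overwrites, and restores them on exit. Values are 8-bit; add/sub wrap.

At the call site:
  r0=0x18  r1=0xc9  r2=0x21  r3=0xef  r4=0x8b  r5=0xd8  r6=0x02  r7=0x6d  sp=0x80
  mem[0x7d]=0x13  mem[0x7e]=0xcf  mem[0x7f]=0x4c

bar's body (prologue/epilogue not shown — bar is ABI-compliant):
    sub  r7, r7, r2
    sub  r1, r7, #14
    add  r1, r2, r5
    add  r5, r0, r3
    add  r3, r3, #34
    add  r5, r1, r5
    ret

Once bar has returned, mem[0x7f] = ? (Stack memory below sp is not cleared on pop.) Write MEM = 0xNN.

MEM = 0xef

prologue: push r3 -> mem[0x7f]=0xef, sp=0x7f
body[0] sub  r7, r7, r2 -> r7=0x4c
body[1] sub  r1, r7, #14 -> r1=0x3e
body[2] add  r1, r2, r5 -> r1=0xf9
body[3] add  r5, r0, r3 -> r5=0x07
body[4] add  r3, r3, #34 -> r3=0x11
body[5] add  r5, r1, r5 -> r5=0x00
epilogue: pop r3=0xef, sp=0x80
prologue pushed ['r3'] at ['0x7f']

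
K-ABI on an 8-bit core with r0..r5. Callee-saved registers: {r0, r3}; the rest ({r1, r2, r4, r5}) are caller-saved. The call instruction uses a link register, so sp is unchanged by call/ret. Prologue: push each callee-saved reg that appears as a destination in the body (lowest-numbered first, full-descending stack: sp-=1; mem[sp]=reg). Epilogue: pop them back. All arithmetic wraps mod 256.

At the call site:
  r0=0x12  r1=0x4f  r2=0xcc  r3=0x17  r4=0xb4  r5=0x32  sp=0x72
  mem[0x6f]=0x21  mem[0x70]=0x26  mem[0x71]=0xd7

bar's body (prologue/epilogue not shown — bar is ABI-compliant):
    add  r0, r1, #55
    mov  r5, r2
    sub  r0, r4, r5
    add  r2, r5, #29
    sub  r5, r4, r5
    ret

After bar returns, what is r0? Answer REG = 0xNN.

prologue: push r0 → mem[0x71]=0x12, sp=0x71
body[0] add  r0, r1, #55 → r0=0x86
body[1] mov  r5, r2 → r5=0xcc
body[2] sub  r0, r4, r5 → r0=0xe8
body[3] add  r2, r5, #29 → r2=0xe9
body[4] sub  r5, r4, r5 → r5=0xe8
epilogue: pop r0=0x12, sp=0x72
r0 is callee-saved → restored

REG = 0x12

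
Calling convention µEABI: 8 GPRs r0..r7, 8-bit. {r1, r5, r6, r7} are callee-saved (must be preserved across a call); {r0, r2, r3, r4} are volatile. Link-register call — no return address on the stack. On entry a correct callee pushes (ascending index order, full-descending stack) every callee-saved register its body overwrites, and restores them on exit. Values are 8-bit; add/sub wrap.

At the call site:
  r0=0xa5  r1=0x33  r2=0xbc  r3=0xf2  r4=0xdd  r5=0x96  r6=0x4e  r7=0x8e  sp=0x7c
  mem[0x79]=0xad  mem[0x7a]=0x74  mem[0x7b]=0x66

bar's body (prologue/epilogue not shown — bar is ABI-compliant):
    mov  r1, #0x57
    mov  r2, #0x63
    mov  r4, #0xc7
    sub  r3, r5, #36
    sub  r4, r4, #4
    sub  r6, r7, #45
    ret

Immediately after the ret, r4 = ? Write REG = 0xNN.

prologue: push r1 → mem[0x7b]=0x33, sp=0x7b
prologue: push r6 → mem[0x7a]=0x4e, sp=0x7a
body[0] mov  r1, #0x57 → r1=0x57
body[1] mov  r2, #0x63 → r2=0x63
body[2] mov  r4, #0xc7 → r4=0xc7
body[3] sub  r3, r5, #36 → r3=0x72
body[4] sub  r4, r4, #4 → r4=0xc3
body[5] sub  r6, r7, #45 → r6=0x61
epilogue: pop r6=0x4e, sp=0x7b
epilogue: pop r1=0x33, sp=0x7c
r4 is caller-saved → body value

REG = 0xc3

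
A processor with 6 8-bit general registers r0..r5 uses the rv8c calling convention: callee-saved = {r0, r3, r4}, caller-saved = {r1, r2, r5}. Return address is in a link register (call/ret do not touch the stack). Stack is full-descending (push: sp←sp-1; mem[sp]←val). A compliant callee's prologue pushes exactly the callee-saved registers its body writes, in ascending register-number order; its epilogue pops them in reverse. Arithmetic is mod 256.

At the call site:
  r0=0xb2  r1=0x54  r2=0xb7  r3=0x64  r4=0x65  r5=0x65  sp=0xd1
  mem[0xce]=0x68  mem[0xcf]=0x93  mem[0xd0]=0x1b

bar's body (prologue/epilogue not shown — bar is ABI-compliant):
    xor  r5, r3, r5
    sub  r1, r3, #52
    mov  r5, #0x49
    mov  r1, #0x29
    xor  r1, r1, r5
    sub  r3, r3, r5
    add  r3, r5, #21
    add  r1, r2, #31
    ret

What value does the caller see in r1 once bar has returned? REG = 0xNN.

prologue: push r3 -> mem[0xd0]=0x64, sp=0xd0
body[0] xor  r5, r3, r5 -> r5=0x01
body[1] sub  r1, r3, #52 -> r1=0x30
body[2] mov  r5, #0x49 -> r5=0x49
body[3] mov  r1, #0x29 -> r1=0x29
body[4] xor  r1, r1, r5 -> r1=0x60
body[5] sub  r3, r3, r5 -> r3=0x1b
body[6] add  r3, r5, #21 -> r3=0x5e
body[7] add  r1, r2, #31 -> r1=0xd6
epilogue: pop r3=0x64, sp=0xd1
r1 is caller-saved -> body value

REG = 0xd6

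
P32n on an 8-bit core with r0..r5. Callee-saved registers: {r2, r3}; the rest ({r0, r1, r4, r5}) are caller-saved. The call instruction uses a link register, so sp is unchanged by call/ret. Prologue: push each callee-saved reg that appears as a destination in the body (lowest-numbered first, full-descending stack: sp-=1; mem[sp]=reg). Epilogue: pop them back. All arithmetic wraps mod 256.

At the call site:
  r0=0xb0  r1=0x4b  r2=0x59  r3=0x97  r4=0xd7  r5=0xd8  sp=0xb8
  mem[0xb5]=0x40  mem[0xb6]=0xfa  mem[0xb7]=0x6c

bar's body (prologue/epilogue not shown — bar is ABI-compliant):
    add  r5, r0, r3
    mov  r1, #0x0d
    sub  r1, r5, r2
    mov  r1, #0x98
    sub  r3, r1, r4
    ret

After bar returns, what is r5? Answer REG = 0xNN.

REG = 0x47

prologue: push r3 → mem[0xb7]=0x97, sp=0xb7
body[0] add  r5, r0, r3 → r5=0x47
body[1] mov  r1, #0x0d → r1=0x0d
body[2] sub  r1, r5, r2 → r1=0xee
body[3] mov  r1, #0x98 → r1=0x98
body[4] sub  r3, r1, r4 → r3=0xc1
epilogue: pop r3=0x97, sp=0xb8
r5 is caller-saved → body value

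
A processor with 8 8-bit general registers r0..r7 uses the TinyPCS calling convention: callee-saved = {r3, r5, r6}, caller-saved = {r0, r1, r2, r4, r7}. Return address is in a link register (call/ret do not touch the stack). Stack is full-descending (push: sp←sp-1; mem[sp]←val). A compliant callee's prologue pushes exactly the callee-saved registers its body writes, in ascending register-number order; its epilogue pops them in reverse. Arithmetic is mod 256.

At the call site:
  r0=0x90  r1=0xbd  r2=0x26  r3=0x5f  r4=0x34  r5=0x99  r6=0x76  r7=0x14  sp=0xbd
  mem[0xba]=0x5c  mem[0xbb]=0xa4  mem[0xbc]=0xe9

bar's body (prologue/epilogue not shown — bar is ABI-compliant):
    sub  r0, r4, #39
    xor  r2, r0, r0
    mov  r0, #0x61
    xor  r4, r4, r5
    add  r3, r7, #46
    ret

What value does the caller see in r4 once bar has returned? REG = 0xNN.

REG = 0xad

prologue: push r3 → mem[0xbc]=0x5f, sp=0xbc
body[0] sub  r0, r4, #39 → r0=0x0d
body[1] xor  r2, r0, r0 → r2=0x00
body[2] mov  r0, #0x61 → r0=0x61
body[3] xor  r4, r4, r5 → r4=0xad
body[4] add  r3, r7, #46 → r3=0x42
epilogue: pop r3=0x5f, sp=0xbd
r4 is caller-saved → body value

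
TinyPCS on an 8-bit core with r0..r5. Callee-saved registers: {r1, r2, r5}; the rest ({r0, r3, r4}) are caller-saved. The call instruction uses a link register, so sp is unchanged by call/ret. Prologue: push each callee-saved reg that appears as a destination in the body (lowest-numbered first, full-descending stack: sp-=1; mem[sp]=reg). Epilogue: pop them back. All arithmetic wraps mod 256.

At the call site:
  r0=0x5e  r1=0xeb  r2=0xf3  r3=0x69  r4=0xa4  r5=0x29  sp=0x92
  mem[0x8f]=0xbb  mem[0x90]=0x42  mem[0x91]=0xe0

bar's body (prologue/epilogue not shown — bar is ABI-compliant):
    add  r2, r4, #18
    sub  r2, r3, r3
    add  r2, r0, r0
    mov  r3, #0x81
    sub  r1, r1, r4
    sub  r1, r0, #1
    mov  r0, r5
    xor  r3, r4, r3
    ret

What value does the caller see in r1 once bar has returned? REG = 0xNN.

REG = 0xeb

prologue: push r1 -> mem[0x91]=0xeb, sp=0x91
prologue: push r2 -> mem[0x90]=0xf3, sp=0x90
body[0] add  r2, r4, #18 -> r2=0xb6
body[1] sub  r2, r3, r3 -> r2=0x00
body[2] add  r2, r0, r0 -> r2=0xbc
body[3] mov  r3, #0x81 -> r3=0x81
body[4] sub  r1, r1, r4 -> r1=0x47
body[5] sub  r1, r0, #1 -> r1=0x5d
body[6] mov  r0, r5 -> r0=0x29
body[7] xor  r3, r4, r3 -> r3=0x25
epilogue: pop r2=0xf3, sp=0x91
epilogue: pop r1=0xeb, sp=0x92
r1 is callee-saved -> restored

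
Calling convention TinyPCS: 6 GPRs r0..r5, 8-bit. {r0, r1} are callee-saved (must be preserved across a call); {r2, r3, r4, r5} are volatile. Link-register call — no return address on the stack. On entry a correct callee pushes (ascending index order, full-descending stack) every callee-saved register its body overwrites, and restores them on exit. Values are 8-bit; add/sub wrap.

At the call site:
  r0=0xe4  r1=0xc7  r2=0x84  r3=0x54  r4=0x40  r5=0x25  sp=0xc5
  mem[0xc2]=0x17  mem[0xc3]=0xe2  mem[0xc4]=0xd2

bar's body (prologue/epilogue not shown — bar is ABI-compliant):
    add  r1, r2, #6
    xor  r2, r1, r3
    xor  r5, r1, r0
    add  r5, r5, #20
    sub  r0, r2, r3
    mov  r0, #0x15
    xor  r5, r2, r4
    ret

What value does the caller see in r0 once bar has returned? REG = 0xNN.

prologue: push r0 -> mem[0xc4]=0xe4, sp=0xc4
prologue: push r1 -> mem[0xc3]=0xc7, sp=0xc3
body[0] add  r1, r2, #6 -> r1=0x8a
body[1] xor  r2, r1, r3 -> r2=0xde
body[2] xor  r5, r1, r0 -> r5=0x6e
body[3] add  r5, r5, #20 -> r5=0x82
body[4] sub  r0, r2, r3 -> r0=0x8a
body[5] mov  r0, #0x15 -> r0=0x15
body[6] xor  r5, r2, r4 -> r5=0x9e
epilogue: pop r1=0xc7, sp=0xc4
epilogue: pop r0=0xe4, sp=0xc5
r0 is callee-saved -> restored

REG = 0xe4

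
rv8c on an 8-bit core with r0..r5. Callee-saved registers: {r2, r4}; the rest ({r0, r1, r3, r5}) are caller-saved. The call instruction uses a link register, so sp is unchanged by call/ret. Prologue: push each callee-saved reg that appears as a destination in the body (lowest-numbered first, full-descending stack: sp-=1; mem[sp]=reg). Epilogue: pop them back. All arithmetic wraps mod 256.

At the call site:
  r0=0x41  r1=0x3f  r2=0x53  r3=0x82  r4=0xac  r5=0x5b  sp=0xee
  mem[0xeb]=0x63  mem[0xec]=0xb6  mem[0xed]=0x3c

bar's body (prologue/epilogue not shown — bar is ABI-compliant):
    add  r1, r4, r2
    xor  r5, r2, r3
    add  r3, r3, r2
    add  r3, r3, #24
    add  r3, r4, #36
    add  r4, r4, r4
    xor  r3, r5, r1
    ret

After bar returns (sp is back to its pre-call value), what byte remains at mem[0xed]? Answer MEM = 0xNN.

prologue: push r4 -> mem[0xed]=0xac, sp=0xed
body[0] add  r1, r4, r2 -> r1=0xff
body[1] xor  r5, r2, r3 -> r5=0xd1
body[2] add  r3, r3, r2 -> r3=0xd5
body[3] add  r3, r3, #24 -> r3=0xed
body[4] add  r3, r4, #36 -> r3=0xd0
body[5] add  r4, r4, r4 -> r4=0x58
body[6] xor  r3, r5, r1 -> r3=0x2e
epilogue: pop r4=0xac, sp=0xee
prologue pushed ['r4'] at ['0xed']

MEM = 0xac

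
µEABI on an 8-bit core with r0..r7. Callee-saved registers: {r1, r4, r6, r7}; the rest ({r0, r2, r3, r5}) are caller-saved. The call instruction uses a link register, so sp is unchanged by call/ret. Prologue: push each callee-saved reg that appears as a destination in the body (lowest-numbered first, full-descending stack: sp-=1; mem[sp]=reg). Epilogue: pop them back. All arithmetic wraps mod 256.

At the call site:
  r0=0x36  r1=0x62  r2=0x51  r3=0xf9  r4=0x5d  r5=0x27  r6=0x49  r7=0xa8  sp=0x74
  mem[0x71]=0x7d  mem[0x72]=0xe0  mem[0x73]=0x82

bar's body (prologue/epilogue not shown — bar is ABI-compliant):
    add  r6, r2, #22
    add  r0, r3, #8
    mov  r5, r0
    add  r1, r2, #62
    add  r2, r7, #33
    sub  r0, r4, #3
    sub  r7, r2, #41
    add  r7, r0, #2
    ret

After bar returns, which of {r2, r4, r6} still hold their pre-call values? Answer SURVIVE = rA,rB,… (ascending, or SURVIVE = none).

SURVIVE = r4,r6

prologue: push r1 → mem[0x73]=0x62, sp=0x73
prologue: push r6 → mem[0x72]=0x49, sp=0x72
prologue: push r7 → mem[0x71]=0xa8, sp=0x71
body[0] add  r6, r2, #22 → r6=0x67
body[1] add  r0, r3, #8 → r0=0x01
body[2] mov  r5, r0 → r5=0x01
body[3] add  r1, r2, #62 → r1=0x8f
body[4] add  r2, r7, #33 → r2=0xc9
body[5] sub  r0, r4, #3 → r0=0x5a
body[6] sub  r7, r2, #41 → r7=0xa0
body[7] add  r7, r0, #2 → r7=0x5c
epilogue: pop r7=0xa8, sp=0x72
epilogue: pop r6=0x49, sp=0x73
epilogue: pop r1=0x62, sp=0x74
r2: caller-saved, written=True
r4: callee-saved, written=False
r6: callee-saved, written=True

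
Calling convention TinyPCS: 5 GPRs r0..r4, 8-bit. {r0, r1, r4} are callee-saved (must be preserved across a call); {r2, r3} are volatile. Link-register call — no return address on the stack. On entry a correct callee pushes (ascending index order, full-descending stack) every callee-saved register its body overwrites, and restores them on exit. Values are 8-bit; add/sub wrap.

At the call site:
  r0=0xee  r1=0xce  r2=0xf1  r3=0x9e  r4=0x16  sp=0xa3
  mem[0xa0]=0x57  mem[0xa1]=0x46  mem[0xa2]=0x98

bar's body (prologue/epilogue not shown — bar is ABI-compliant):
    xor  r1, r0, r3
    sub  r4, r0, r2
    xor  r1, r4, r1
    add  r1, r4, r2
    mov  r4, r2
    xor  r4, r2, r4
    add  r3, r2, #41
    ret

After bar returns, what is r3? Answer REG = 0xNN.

prologue: push r1 → mem[0xa2]=0xce, sp=0xa2
prologue: push r4 → mem[0xa1]=0x16, sp=0xa1
body[0] xor  r1, r0, r3 → r1=0x70
body[1] sub  r4, r0, r2 → r4=0xfd
body[2] xor  r1, r4, r1 → r1=0x8d
body[3] add  r1, r4, r2 → r1=0xee
body[4] mov  r4, r2 → r4=0xf1
body[5] xor  r4, r2, r4 → r4=0x00
body[6] add  r3, r2, #41 → r3=0x1a
epilogue: pop r4=0x16, sp=0xa2
epilogue: pop r1=0xce, sp=0xa3
r3 is caller-saved → body value

REG = 0x1a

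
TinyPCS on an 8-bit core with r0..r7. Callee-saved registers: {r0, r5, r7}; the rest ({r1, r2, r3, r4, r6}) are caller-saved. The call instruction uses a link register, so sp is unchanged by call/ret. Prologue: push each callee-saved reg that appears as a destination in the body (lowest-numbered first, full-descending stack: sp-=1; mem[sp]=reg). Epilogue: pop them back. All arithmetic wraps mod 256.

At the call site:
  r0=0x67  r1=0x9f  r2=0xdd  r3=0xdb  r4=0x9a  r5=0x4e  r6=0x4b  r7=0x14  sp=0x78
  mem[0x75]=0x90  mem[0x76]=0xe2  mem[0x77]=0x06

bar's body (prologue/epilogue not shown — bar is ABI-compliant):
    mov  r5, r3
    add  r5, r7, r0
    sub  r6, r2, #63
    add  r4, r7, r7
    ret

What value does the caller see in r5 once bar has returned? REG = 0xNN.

REG = 0x4e

prologue: push r5 -> mem[0x77]=0x4e, sp=0x77
body[0] mov  r5, r3 -> r5=0xdb
body[1] add  r5, r7, r0 -> r5=0x7b
body[2] sub  r6, r2, #63 -> r6=0x9e
body[3] add  r4, r7, r7 -> r4=0x28
epilogue: pop r5=0x4e, sp=0x78
r5 is callee-saved -> restored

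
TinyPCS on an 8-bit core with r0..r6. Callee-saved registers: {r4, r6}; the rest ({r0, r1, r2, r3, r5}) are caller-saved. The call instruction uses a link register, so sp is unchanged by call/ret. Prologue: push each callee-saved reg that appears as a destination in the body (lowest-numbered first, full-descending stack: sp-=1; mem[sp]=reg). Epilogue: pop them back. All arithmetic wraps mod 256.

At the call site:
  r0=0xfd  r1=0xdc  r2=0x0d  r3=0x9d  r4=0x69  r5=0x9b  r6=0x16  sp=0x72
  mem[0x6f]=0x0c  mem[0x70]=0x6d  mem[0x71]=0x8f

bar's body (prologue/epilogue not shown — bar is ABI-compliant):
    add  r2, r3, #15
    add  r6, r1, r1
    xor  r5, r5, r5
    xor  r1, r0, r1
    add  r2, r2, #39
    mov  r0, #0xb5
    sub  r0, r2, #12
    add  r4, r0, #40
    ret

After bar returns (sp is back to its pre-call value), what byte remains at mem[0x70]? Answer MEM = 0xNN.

MEM = 0x16

prologue: push r4 -> mem[0x71]=0x69, sp=0x71
prologue: push r6 -> mem[0x70]=0x16, sp=0x70
body[0] add  r2, r3, #15 -> r2=0xac
body[1] add  r6, r1, r1 -> r6=0xb8
body[2] xor  r5, r5, r5 -> r5=0x00
body[3] xor  r1, r0, r1 -> r1=0x21
body[4] add  r2, r2, #39 -> r2=0xd3
body[5] mov  r0, #0xb5 -> r0=0xb5
body[6] sub  r0, r2, #12 -> r0=0xc7
body[7] add  r4, r0, #40 -> r4=0xef
epilogue: pop r6=0x16, sp=0x71
epilogue: pop r4=0x69, sp=0x72
prologue pushed ['r4', 'r6'] at ['0x71', '0x70']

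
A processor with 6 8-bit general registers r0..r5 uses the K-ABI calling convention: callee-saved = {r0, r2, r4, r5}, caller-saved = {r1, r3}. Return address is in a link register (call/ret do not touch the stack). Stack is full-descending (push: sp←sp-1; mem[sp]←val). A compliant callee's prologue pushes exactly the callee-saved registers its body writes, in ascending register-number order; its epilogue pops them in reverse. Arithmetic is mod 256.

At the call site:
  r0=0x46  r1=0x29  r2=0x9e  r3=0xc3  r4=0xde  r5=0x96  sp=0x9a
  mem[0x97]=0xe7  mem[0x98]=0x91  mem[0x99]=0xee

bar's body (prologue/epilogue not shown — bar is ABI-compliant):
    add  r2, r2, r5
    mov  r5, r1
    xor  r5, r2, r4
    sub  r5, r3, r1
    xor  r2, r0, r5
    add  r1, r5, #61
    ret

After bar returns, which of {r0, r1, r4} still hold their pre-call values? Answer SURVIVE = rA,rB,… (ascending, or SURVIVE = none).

SURVIVE = r0,r4

prologue: push r2 -> mem[0x99]=0x9e, sp=0x99
prologue: push r5 -> mem[0x98]=0x96, sp=0x98
body[0] add  r2, r2, r5 -> r2=0x34
body[1] mov  r5, r1 -> r5=0x29
body[2] xor  r5, r2, r4 -> r5=0xea
body[3] sub  r5, r3, r1 -> r5=0x9a
body[4] xor  r2, r0, r5 -> r2=0xdc
body[5] add  r1, r5, #61 -> r1=0xd7
epilogue: pop r5=0x96, sp=0x99
epilogue: pop r2=0x9e, sp=0x9a
r0: callee-saved, written=False
r1: caller-saved, written=True
r4: callee-saved, written=False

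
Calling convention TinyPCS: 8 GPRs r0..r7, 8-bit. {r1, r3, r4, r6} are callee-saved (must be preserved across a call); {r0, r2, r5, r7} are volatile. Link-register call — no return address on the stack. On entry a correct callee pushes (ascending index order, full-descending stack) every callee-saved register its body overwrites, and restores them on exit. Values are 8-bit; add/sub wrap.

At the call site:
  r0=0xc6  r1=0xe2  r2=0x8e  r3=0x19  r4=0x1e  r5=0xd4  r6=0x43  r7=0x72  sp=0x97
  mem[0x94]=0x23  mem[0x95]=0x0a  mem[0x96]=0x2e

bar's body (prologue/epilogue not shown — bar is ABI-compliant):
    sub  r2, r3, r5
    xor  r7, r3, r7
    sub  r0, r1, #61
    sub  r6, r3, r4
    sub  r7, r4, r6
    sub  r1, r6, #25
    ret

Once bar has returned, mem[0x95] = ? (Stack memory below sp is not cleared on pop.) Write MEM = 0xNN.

prologue: push r1 → mem[0x96]=0xe2, sp=0x96
prologue: push r6 → mem[0x95]=0x43, sp=0x95
body[0] sub  r2, r3, r5 → r2=0x45
body[1] xor  r7, r3, r7 → r7=0x6b
body[2] sub  r0, r1, #61 → r0=0xa5
body[3] sub  r6, r3, r4 → r6=0xfb
body[4] sub  r7, r4, r6 → r7=0x23
body[5] sub  r1, r6, #25 → r1=0xe2
epilogue: pop r6=0x43, sp=0x96
epilogue: pop r1=0xe2, sp=0x97
prologue pushed ['r1', 'r6'] at ['0x96', '0x95']

MEM = 0x43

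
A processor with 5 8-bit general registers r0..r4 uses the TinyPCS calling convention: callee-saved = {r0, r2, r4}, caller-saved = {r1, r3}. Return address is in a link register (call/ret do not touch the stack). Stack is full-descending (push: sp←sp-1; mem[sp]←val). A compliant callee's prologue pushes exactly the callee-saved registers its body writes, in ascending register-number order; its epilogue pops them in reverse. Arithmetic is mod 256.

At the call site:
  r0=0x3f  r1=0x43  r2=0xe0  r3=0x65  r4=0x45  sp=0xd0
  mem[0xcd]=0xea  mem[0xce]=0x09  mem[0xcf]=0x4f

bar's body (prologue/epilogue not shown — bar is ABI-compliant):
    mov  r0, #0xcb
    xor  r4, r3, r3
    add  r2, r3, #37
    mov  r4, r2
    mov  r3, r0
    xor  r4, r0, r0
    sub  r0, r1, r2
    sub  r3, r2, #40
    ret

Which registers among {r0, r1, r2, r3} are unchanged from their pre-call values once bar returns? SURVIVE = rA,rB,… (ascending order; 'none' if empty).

SURVIVE = r0,r1,r2

prologue: push r0 -> mem[0xcf]=0x3f, sp=0xcf
prologue: push r2 -> mem[0xce]=0xe0, sp=0xce
prologue: push r4 -> mem[0xcd]=0x45, sp=0xcd
body[0] mov  r0, #0xcb -> r0=0xcb
body[1] xor  r4, r3, r3 -> r4=0x00
body[2] add  r2, r3, #37 -> r2=0x8a
body[3] mov  r4, r2 -> r4=0x8a
body[4] mov  r3, r0 -> r3=0xcb
body[5] xor  r4, r0, r0 -> r4=0x00
body[6] sub  r0, r1, r2 -> r0=0xb9
body[7] sub  r3, r2, #40 -> r3=0x62
epilogue: pop r4=0x45, sp=0xce
epilogue: pop r2=0xe0, sp=0xcf
epilogue: pop r0=0x3f, sp=0xd0
r0: callee-saved, written=True
r1: caller-saved, written=False
r2: callee-saved, written=True
r3: caller-saved, written=True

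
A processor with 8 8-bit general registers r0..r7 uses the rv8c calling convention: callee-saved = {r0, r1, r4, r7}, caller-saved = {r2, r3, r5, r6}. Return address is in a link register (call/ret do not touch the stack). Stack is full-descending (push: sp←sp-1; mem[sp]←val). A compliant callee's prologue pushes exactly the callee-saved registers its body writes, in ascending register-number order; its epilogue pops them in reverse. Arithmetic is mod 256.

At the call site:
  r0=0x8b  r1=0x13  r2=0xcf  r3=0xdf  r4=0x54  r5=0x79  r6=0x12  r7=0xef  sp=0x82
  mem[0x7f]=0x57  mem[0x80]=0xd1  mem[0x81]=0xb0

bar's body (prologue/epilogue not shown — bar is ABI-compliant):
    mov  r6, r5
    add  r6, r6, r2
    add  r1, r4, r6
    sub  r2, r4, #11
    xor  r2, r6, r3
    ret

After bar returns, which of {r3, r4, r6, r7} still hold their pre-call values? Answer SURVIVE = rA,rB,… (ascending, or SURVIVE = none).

prologue: push r1 → mem[0x81]=0x13, sp=0x81
body[0] mov  r6, r5 → r6=0x79
body[1] add  r6, r6, r2 → r6=0x48
body[2] add  r1, r4, r6 → r1=0x9c
body[3] sub  r2, r4, #11 → r2=0x49
body[4] xor  r2, r6, r3 → r2=0x97
epilogue: pop r1=0x13, sp=0x82
r3: caller-saved, written=False
r4: callee-saved, written=False
r6: caller-saved, written=True
r7: callee-saved, written=False

SURVIVE = r3,r4,r7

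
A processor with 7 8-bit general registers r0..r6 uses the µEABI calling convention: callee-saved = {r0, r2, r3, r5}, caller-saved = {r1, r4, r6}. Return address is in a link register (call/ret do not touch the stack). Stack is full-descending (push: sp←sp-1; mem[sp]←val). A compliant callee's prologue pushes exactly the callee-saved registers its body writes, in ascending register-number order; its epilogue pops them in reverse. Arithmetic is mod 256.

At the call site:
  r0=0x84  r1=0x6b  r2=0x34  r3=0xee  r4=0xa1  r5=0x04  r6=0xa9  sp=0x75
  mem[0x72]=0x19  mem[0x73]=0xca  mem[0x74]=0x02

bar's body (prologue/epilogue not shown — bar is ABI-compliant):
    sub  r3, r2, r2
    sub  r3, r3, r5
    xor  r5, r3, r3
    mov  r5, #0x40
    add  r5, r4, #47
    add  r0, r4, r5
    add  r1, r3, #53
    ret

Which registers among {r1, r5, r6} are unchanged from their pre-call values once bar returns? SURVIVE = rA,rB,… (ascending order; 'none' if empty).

prologue: push r0 -> mem[0x74]=0x84, sp=0x74
prologue: push r3 -> mem[0x73]=0xee, sp=0x73
prologue: push r5 -> mem[0x72]=0x04, sp=0x72
body[0] sub  r3, r2, r2 -> r3=0x00
body[1] sub  r3, r3, r5 -> r3=0xfc
body[2] xor  r5, r3, r3 -> r5=0x00
body[3] mov  r5, #0x40 -> r5=0x40
body[4] add  r5, r4, #47 -> r5=0xd0
body[5] add  r0, r4, r5 -> r0=0x71
body[6] add  r1, r3, #53 -> r1=0x31
epilogue: pop r5=0x04, sp=0x73
epilogue: pop r3=0xee, sp=0x74
epilogue: pop r0=0x84, sp=0x75
r1: caller-saved, written=True
r5: callee-saved, written=True
r6: caller-saved, written=False

SURVIVE = r5,r6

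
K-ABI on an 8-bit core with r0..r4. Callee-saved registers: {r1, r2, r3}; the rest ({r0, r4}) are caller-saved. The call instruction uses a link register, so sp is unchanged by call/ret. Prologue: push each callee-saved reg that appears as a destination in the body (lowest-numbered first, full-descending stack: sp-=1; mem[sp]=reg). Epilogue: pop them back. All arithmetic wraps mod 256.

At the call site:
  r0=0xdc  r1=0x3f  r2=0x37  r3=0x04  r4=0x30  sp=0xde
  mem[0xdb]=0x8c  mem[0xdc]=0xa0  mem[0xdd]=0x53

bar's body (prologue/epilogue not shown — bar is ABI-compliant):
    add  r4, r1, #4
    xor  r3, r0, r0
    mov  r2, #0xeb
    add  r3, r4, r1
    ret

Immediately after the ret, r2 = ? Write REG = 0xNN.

prologue: push r2 → mem[0xdd]=0x37, sp=0xdd
prologue: push r3 → mem[0xdc]=0x04, sp=0xdc
body[0] add  r4, r1, #4 → r4=0x43
body[1] xor  r3, r0, r0 → r3=0x00
body[2] mov  r2, #0xeb → r2=0xeb
body[3] add  r3, r4, r1 → r3=0x82
epilogue: pop r3=0x04, sp=0xdd
epilogue: pop r2=0x37, sp=0xde
r2 is callee-saved → restored

REG = 0x37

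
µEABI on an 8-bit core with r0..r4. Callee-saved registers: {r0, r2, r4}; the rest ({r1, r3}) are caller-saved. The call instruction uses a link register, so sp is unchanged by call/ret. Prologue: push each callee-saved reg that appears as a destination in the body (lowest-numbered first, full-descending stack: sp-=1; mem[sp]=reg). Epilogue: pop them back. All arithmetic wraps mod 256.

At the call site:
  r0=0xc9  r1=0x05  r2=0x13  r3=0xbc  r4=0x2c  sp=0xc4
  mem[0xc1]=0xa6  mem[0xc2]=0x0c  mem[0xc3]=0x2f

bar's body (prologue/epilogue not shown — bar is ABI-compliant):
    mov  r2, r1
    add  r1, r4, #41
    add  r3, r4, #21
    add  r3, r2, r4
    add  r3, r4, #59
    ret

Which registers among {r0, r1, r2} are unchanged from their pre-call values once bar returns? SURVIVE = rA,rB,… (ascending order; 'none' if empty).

prologue: push r2 -> mem[0xc3]=0x13, sp=0xc3
body[0] mov  r2, r1 -> r2=0x05
body[1] add  r1, r4, #41 -> r1=0x55
body[2] add  r3, r4, #21 -> r3=0x41
body[3] add  r3, r2, r4 -> r3=0x31
body[4] add  r3, r4, #59 -> r3=0x67
epilogue: pop r2=0x13, sp=0xc4
r0: callee-saved, written=False
r1: caller-saved, written=True
r2: callee-saved, written=True

SURVIVE = r0,r2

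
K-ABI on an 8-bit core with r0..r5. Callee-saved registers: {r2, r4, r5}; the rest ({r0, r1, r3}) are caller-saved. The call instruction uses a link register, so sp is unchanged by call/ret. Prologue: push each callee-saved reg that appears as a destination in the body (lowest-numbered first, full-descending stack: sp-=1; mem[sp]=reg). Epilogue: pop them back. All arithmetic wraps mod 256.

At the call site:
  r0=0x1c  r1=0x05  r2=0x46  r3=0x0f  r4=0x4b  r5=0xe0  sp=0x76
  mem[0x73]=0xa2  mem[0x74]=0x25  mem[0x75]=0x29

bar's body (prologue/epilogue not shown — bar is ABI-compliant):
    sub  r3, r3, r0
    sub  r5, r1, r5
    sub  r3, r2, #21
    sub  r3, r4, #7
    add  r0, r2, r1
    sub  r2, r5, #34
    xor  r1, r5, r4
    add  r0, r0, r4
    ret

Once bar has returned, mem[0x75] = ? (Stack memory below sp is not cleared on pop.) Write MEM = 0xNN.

prologue: push r2 -> mem[0x75]=0x46, sp=0x75
prologue: push r5 -> mem[0x74]=0xe0, sp=0x74
body[0] sub  r3, r3, r0 -> r3=0xf3
body[1] sub  r5, r1, r5 -> r5=0x25
body[2] sub  r3, r2, #21 -> r3=0x31
body[3] sub  r3, r4, #7 -> r3=0x44
body[4] add  r0, r2, r1 -> r0=0x4b
body[5] sub  r2, r5, #34 -> r2=0x03
body[6] xor  r1, r5, r4 -> r1=0x6e
body[7] add  r0, r0, r4 -> r0=0x96
epilogue: pop r5=0xe0, sp=0x75
epilogue: pop r2=0x46, sp=0x76
prologue pushed ['r2', 'r5'] at ['0x75', '0x74']

MEM = 0x46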